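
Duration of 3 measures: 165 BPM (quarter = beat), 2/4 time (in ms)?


Step by step:
Quarter-note beat duration = 60000 / 165 ms
Beats per measure (2/4) = 2
One measure = 2 × 60000 / 165 = 120000 / 165 ms
3 measures = 3 × 120000 / 165 = 360000 / 165
= 2181.8 ms


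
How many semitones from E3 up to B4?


Step by step:
Absolute semitone position = octave×12 + chromatic position
E3: 3×12 + 4 = 40
B4: 4×12 + 11 = 59
Difference = 59 - 40 = 19
= 19 semitones


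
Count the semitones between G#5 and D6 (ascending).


Let's work it out.
Absolute semitone position = octave×12 + chromatic position
G#5: 5×12 + 8 = 68
D6: 6×12 + 2 = 74
Difference = 74 - 68 = 6
= 6 semitones


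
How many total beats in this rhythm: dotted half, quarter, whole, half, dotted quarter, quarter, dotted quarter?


Solution.
Beat values:
  dotted half = 3 beats
  quarter = 1 beat
  whole = 4 beats
  half = 2 beats
  dotted quarter = 1.5 beats
  quarter = 1 beat
  dotted quarter = 1.5 beats
Sum = 3 + 1 + 4 + 2 + 1.5 + 1 + 1.5
= 14 beats


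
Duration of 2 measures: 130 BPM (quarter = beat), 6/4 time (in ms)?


Let's work it out.
Quarter-note beat duration = 60000 / 130 ms
Beats per measure (6/4) = 6
One measure = 6 × 60000 / 130 = 360000 / 130 ms
2 measures = 2 × 360000 / 130 = 720000 / 130
= 5538.5 ms


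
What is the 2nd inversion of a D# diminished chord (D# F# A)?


Reasoning:
Root position: D# F# A
2nd inversion: move root and 3rd up an octave
Bass note: A
Notes (bottom to top) = A D# F#


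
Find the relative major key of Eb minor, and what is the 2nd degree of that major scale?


The relative major shares the key signature and is a minor 3rd above the minor tonic
A minor 3rd above Eb is Gb
→ relative major of Eb minor is Gb major
Gb major scale: Gb Ab Bb Cb Db Eb F
= Gb major; 2nd degree = Ab


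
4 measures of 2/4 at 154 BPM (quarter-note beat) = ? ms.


Solution.
Quarter-note beat duration = 60000 / 154 ms
Beats per measure (2/4) = 2
One measure = 2 × 60000 / 154 = 120000 / 154 ms
4 measures = 4 × 120000 / 154 = 480000 / 154
= 3116.9 ms


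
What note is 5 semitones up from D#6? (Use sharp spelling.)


Solution.
D#6: chromatic position 3 in octave 6 → absolute = 6×12 + 3 = 75
Transpose up 5: 75 + 5 = 80
80 = 6×12 + 8 → G# in octave 6
Result = G#6


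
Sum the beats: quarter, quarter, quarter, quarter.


Reasoning:
Beat values:
  quarter = 1 beat
  quarter = 1 beat
  quarter = 1 beat
  quarter = 1 beat
Sum = 1 + 1 + 1 + 1
= 4 beats


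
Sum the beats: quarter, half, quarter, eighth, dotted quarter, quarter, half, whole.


Step by step:
Beat values:
  quarter = 1 beat
  half = 2 beats
  quarter = 1 beat
  eighth = 0.5 beats
  dotted quarter = 1.5 beats
  quarter = 1 beat
  half = 2 beats
  whole = 4 beats
Sum = 1 + 2 + 1 + 0.5 + 1.5 + 1 + 2 + 4
= 13 beats


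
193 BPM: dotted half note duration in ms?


Step by step:
One quarter-note beat = 60000 / BPM = 60000 / 193 ms
Dotted half note = 3 × quarter note
Duration = 3 × 60000 / 193 = 180000 / 193
= 932.6 ms


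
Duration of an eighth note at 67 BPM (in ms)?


One quarter-note beat = 60000 / BPM = 60000 / 67 ms
Eighth note = 1/2 × quarter note
Duration = 1/2 × 60000 / 67 = 30000 / 67
= 447.8 ms


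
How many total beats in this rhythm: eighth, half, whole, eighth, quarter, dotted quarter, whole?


Beat values:
  eighth = 0.5 beats
  half = 2 beats
  whole = 4 beats
  eighth = 0.5 beats
  quarter = 1 beat
  dotted quarter = 1.5 beats
  whole = 4 beats
Sum = 0.5 + 2 + 4 + 0.5 + 1 + 1.5 + 4
= 13.5 beats


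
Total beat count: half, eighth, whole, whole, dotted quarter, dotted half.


Step by step:
Beat values:
  half = 2 beats
  eighth = 0.5 beats
  whole = 4 beats
  whole = 4 beats
  dotted quarter = 1.5 beats
  dotted half = 3 beats
Sum = 2 + 0.5 + 4 + 4 + 1.5 + 3
= 15 beats


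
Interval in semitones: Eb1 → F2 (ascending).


Absolute semitone position = octave×12 + chromatic position
Eb1: 1×12 + 3 = 15
F2: 2×12 + 5 = 29
Difference = 29 - 15 = 14
= 14 semitones


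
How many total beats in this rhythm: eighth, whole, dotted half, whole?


Reasoning:
Beat values:
  eighth = 0.5 beats
  whole = 4 beats
  dotted half = 3 beats
  whole = 4 beats
Sum = 0.5 + 4 + 3 + 4
= 11.5 beats


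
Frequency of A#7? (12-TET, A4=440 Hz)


Solution.
f = 440 × 2^(n/12) where n = semitones from A4
A#7: 37 semitones from A4
f = 440 × 2^(37/12)
f = 3729.31 Hz


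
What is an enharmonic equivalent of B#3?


Solution.
Enharmonic notes sound the same pitch but are spelled with different letter names
B# and C name the same pitch class
Octave numbers change at C, so B#3 = C4
= C4


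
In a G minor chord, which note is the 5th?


Let's work it out.
Minor triad = root + minor 3rd (3 semitones) + perfect 5th (7 semitones)
A triad on G stacks thirds, so the chord tones use letter names G-B-D
Root: G
Minor 3rd above G: Bb
Perfect 5th above G: D
The 5th = D


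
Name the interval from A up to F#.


Working:
Letter names: A → F spans 6 letter names → a 6th
Semitones: A → F# = 9 half-steps
A 6th of 9 semitones is a major 6th
= major 6th


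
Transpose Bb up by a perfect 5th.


Let's work it out.
perfect 5th: 5 letter names, 7 semitones
Letter: B + 4 → F
Pitch: Bb + 7 semitones, spelled as an F → F
= F


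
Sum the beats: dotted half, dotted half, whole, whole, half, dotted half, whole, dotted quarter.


Reasoning:
Beat values:
  dotted half = 3 beats
  dotted half = 3 beats
  whole = 4 beats
  whole = 4 beats
  half = 2 beats
  dotted half = 3 beats
  whole = 4 beats
  dotted quarter = 1.5 beats
Sum = 3 + 3 + 4 + 4 + 2 + 3 + 4 + 1.5
= 24.5 beats


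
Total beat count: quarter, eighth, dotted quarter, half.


Beat values:
  quarter = 1 beat
  eighth = 0.5 beats
  dotted quarter = 1.5 beats
  half = 2 beats
Sum = 1 + 0.5 + 1.5 + 2
= 5 beats


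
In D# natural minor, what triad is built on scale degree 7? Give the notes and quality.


Reasoning:
D# natural minor scale: D# E# F# G# A# B C#
Diatonic triad on degree 7 stacks scale notes 7, 2, 4: C# E# G#
C#→E# = 4 semitones; C#→G# = 7 semitones → major triad
= C# E# G# (major)


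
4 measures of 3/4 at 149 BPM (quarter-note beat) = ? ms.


Quarter-note beat duration = 60000 / 149 ms
Beats per measure (3/4) = 3
One measure = 3 × 60000 / 149 = 180000 / 149 ms
4 measures = 4 × 180000 / 149 = 720000 / 149
= 4832.2 ms


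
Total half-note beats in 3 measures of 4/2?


Reasoning:
Time signature 4/2: the bottom number 2 means the half note gets one count
The top number 4 means 4 half-note beats per measure
Total = 4 × 3 measures
= 12 half-note beats


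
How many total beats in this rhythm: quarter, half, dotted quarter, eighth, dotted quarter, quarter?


Reasoning:
Beat values:
  quarter = 1 beat
  half = 2 beats
  dotted quarter = 1.5 beats
  eighth = 0.5 beats
  dotted quarter = 1.5 beats
  quarter = 1 beat
Sum = 1 + 2 + 1.5 + 0.5 + 1.5 + 1
= 7.5 beats


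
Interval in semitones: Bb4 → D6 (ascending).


Absolute semitone position = octave×12 + chromatic position
Bb4: 4×12 + 10 = 58
D6: 6×12 + 2 = 74
Difference = 74 - 58 = 16
= 16 semitones


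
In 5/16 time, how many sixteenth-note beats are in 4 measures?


Time signature 5/16: the bottom number 16 means the sixteenth note gets one count
The top number 5 means 5 sixteenth-note beats per measure
Total = 5 × 4 measures
= 20 sixteenth-note beats


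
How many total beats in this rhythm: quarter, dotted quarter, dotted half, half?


Solution.
Beat values:
  quarter = 1 beat
  dotted quarter = 1.5 beats
  dotted half = 3 beats
  half = 2 beats
Sum = 1 + 1.5 + 3 + 2
= 7.5 beats


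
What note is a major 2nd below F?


Solution.
A 2nd spans 2 letter names, so from F we land on E
A major 2nd = 2 semitones below F
Spell E at that pitch: Eb
= Eb


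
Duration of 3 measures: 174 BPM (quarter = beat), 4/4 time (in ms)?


Reasoning:
Quarter-note beat duration = 60000 / 174 ms
Beats per measure (4/4) = 4
One measure = 4 × 60000 / 174 = 240000 / 174 ms
3 measures = 3 × 240000 / 174 = 720000 / 174
= 4137.9 ms


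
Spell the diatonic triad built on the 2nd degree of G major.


Let's work it out.
G major scale: G A B C D E F#
Diatonic triad on degree 2 stacks scale notes 2, 4, 6: A C E
A→C = 3 semitones; A→E = 7 semitones → minor triad
= A C E (minor)


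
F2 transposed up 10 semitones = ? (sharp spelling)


Step by step:
F2: chromatic position 5 in octave 2 → absolute = 2×12 + 5 = 29
Transpose up 10: 29 + 10 = 39
39 = 3×12 + 3 → D# in octave 3
Result = D#3


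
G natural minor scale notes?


Natural minor scale pattern: W-H-W-W-H-W-W (2-1-2-2-1-2-2 semitones)
Starting from G:
  G + 2 semitones → A
  A + 1 semitone → Bb
  Bb + 2 semitones → C
  C + 2 semitones → D
  D + 1 semitone → Eb
  Eb + 2 semitones → F
  F + 2 semitones → G
Scale = G A Bb C D Eb F


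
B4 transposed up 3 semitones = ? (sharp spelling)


Let's work it out.
B4: chromatic position 11 in octave 4 → absolute = 4×12 + 11 = 59
Transpose up 3: 59 + 3 = 62
62 = 5×12 + 2 → D in octave 5
Result = D5


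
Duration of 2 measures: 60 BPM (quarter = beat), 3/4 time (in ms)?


Solution.
Quarter-note beat duration = 60000 / 60 ms
Beats per measure (3/4) = 3
One measure = 3 × 60000 / 60 = 180000 / 60 ms
2 measures = 2 × 180000 / 60 = 360000 / 60
= 6000.0 ms


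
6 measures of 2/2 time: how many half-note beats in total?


Working:
Time signature 2/2: the bottom number 2 means the half note gets one count
The top number 2 means 2 half-note beats per measure
Total = 2 × 6 measures
= 12 half-note beats


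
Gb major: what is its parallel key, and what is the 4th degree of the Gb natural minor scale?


Step by step:
Parallel keys share the same tonic but differ in mode
Gb major → parallel is Gb minor
Gb natural minor scale: Gb Ab Bbb Cb Db Ebb Fb
= Gb minor; 4th degree = Cb


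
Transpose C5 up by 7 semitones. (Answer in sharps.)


Solution.
C5: chromatic position 0 in octave 5 → absolute = 5×12 + 0 = 60
Transpose up 7: 60 + 7 = 67
67 = 5×12 + 7 → G in octave 5
Result = G5


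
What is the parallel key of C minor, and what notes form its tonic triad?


Parallel keys share the same tonic but differ in mode
C minor → parallel is C major
Tonic triad of C major = C E G
= C major; triad = C E G


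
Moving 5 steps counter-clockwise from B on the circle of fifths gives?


Step by step:
Each counter-clockwise step moves down a perfect 5th (= up a perfect 4th)
From B: B → E → A → D → G → C
= C


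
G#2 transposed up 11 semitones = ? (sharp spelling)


Working:
G#2: chromatic position 8 in octave 2 → absolute = 2×12 + 8 = 32
Transpose up 11: 32 + 11 = 43
43 = 3×12 + 7 → G in octave 3
Result = G3


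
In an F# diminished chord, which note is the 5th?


Reasoning:
Diminished triad = root + minor 3rd (3 semitones) + diminished 5th (6 semitones)
A triad on F# stacks thirds, so the chord tones use letter names F-A-C
Root: F#
Minor 3rd above F#: A
Diminished 5th above F#: C
The 5th = C


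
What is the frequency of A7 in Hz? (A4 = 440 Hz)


Reasoning:
f = 440 × 2^(n/12) where n = semitones from A4
A7: 36 semitones from A4
f = 440 × 2^(36/12)
f = 3520.00 Hz


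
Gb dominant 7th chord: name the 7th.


Step by step:
Dominant 7th chord = root + major 3rd + perfect 5th + minor 7th
Seventh chords stack in thirds, so the letter names are G-B-D-F
Root: Gb
Major 3rd above Gb: Bb
Perfect 5th above Gb: Db
Minor 7th above Gb: Fb
The 7th = Fb


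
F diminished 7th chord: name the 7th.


Step by step:
Diminished 7th chord = root + minor 3rd + diminished 5th + diminished 7th
Seventh chords stack in thirds, so the letter names are F-A-C-E
Root: F
Minor 3rd above F: Ab
Diminished 5th above F: Cb
Diminished 7th above F: Ebb
The 7th = Ebb


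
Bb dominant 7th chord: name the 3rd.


Dominant 7th chord = root + major 3rd + perfect 5th + minor 7th
Seventh chords stack in thirds, so the letter names are B-D-F-A
Root: Bb
Major 3rd above Bb: D
Perfect 5th above Bb: F
Minor 7th above Bb: Ab
The 3rd = D


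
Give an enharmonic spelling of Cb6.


Solution.
Enharmonic notes sound the same pitch but are spelled with different letter names
Cb and B name the same pitch class
Octave numbers change at C, so Cb6 = B5
= B5


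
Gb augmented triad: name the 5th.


Solution.
Augmented triad = root + major 3rd (4 semitones) + augmented 5th (8 semitones)
A triad on Gb stacks thirds, so the chord tones use letter names G-B-D
Root: Gb
Major 3rd above Gb: Bb
Augmented 5th above Gb: D
The 5th = D


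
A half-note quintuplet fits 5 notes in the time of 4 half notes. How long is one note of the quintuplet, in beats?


Let's work it out.
Quintuplet: 5 notes occupy the space of 4 half notes
Space = 4 × 2 = 8 beats
Each quintuplet note = 8 / 5 = 8/5 beats
= 8/5 beats


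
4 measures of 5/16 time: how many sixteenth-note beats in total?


Time signature 5/16: the bottom number 16 means the sixteenth note gets one count
The top number 5 means 5 sixteenth-note beats per measure
Total = 5 × 4 measures
= 20 sixteenth-note beats


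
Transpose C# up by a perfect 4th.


perfect 4th: 4 letter names, 5 semitones
Letter: C + 3 → F
Pitch: C# + 5 semitones, spelled as an F → F#
= F#


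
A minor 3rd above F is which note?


Step by step:
A 3rd spans 3 letter names, so from F we land on A
A minor 3rd = 3 semitones above F
Spell A at that pitch: Ab
= Ab


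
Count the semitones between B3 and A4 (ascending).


Working:
Absolute semitone position = octave×12 + chromatic position
B3: 3×12 + 11 = 47
A4: 4×12 + 9 = 57
Difference = 57 - 47 = 10
= 10 semitones


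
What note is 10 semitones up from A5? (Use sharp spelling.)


Reasoning:
A5: chromatic position 9 in octave 5 → absolute = 5×12 + 9 = 69
Transpose up 10: 69 + 10 = 79
79 = 6×12 + 7 → G in octave 6
Result = G6


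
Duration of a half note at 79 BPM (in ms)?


Reasoning:
One quarter-note beat = 60000 / BPM = 60000 / 79 ms
Half note = 2 × quarter note
Duration = 2 × 60000 / 79 = 120000 / 79
= 1519.0 ms


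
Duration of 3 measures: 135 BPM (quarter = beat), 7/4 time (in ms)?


Step by step:
Quarter-note beat duration = 60000 / 135 ms
Beats per measure (7/4) = 7
One measure = 7 × 60000 / 135 = 420000 / 135 ms
3 measures = 3 × 420000 / 135 = 1260000 / 135
= 9333.3 ms


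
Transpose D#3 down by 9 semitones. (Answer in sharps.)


Step by step:
D#3: chromatic position 3 in octave 3 → absolute = 3×12 + 3 = 39
Transpose down 9: 39 - 9 = 30
30 = 2×12 + 6 → F# in octave 2
Result = F#2


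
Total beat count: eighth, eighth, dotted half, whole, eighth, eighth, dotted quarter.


Step by step:
Beat values:
  eighth = 0.5 beats
  eighth = 0.5 beats
  dotted half = 3 beats
  whole = 4 beats
  eighth = 0.5 beats
  eighth = 0.5 beats
  dotted quarter = 1.5 beats
Sum = 0.5 + 0.5 + 3 + 4 + 0.5 + 0.5 + 1.5
= 10.5 beats


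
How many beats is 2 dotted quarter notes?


Base quarter note = 1 beat
Dot 1 adds half the previous value: +1/2
One dotted quarter = 1 + 1/2 = 3/2
2 of them = 2 × 3/2 = 3
= 3 beats


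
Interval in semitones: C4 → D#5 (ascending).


Step by step:
Absolute semitone position = octave×12 + chromatic position
C4: 4×12 + 0 = 48
D#5: 5×12 + 3 = 63
Difference = 63 - 48 = 15
= 15 semitones


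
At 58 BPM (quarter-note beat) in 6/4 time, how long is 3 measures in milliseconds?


Step by step:
Quarter-note beat duration = 60000 / 58 ms
Beats per measure (6/4) = 6
One measure = 6 × 60000 / 58 = 360000 / 58 ms
3 measures = 3 × 360000 / 58 = 1080000 / 58
= 18620.7 ms


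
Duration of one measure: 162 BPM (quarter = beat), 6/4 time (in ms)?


Quarter-note beat duration = 60000 / 162 ms
Beats per measure (6/4) = 6
One measure = 6 × 60000 / 162 = 360000 / 162 ms
= 2222.2 ms


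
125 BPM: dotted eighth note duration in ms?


Step by step:
One quarter-note beat = 60000 / BPM = 60000 / 125 ms
Dotted eighth note = 3/4 × quarter note
Duration = 3/4 × 60000 / 125 = 45000 / 125
= 360.0 ms


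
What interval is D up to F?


Reasoning:
Letter names: D → F spans 3 letter names → a 3rd
Semitones: D → F = 3 half-steps
A 3rd of 3 semitones is a minor 3rd
= minor 3rd


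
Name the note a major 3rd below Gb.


Reasoning:
A 3rd spans 3 letter names, so from G we land on E
A major 3rd = 4 semitones below Gb
Spell E at that pitch: Ebb
= Ebb


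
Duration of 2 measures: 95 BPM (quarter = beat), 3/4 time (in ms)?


Quarter-note beat duration = 60000 / 95 ms
Beats per measure (3/4) = 3
One measure = 3 × 60000 / 95 = 180000 / 95 ms
2 measures = 2 × 180000 / 95 = 360000 / 95
= 3789.5 ms


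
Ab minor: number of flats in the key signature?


Solution.
Flat minor keys: A(0), D(1), G(2), C(3), F(4), Bb(5), Eb(6), Ab(7)
Ab minor has 7 flats
Order of flats: Bb Eb Ab Db Gb Cb Fb → first 7: Bb, Eb, Ab, Db, Gb, Cb, Fb
= 7 flats


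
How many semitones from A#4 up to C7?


Solution.
Absolute semitone position = octave×12 + chromatic position
A#4: 4×12 + 10 = 58
C7: 7×12 + 0 = 84
Difference = 84 - 58 = 26
= 26 semitones


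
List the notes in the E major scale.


Major scale pattern: W-W-H-W-W-W-H (2-2-1-2-2-2-1 semitones)
Starting from E:
  E + 2 semitones → F#
  F# + 2 semitones → G#
  G# + 1 semitone → A
  A + 2 semitones → B
  B + 2 semitones → C#
  C# + 2 semitones → D#
  D# + 1 semitone → E
Scale = E F# G# A B C# D#


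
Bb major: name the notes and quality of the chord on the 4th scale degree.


Solution.
Bb major scale: Bb C D Eb F G A
Diatonic triad on degree 4 stacks scale notes 4, 6, 1: Eb G Bb
Eb→G = 4 semitones; Eb→Bb = 7 semitones → major triad
= Eb G Bb (major)


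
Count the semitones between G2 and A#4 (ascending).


Let's work it out.
Absolute semitone position = octave×12 + chromatic position
G2: 2×12 + 7 = 31
A#4: 4×12 + 10 = 58
Difference = 58 - 31 = 27
= 27 semitones


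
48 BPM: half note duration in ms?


One quarter-note beat = 60000 / BPM = 60000 / 48 ms
Half note = 2 × quarter note
Duration = 2 × 60000 / 48 = 120000 / 48
= 2500.0 ms


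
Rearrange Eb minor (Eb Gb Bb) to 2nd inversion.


Root position: Eb Gb Bb
2nd inversion: move root and 3rd up an octave
Bass note: Bb
Notes (bottom to top) = Bb Eb Gb


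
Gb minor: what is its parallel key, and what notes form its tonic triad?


Let's work it out.
Parallel keys share the same tonic but differ in mode
Gb minor → parallel is Gb major
Tonic triad of Gb major = Gb Bb Db
= Gb major; triad = Gb Bb Db


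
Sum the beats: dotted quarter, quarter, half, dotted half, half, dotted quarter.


Reasoning:
Beat values:
  dotted quarter = 1.5 beats
  quarter = 1 beat
  half = 2 beats
  dotted half = 3 beats
  half = 2 beats
  dotted quarter = 1.5 beats
Sum = 1.5 + 1 + 2 + 3 + 2 + 1.5
= 11 beats


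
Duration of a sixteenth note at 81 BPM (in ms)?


One quarter-note beat = 60000 / BPM = 60000 / 81 ms
Sixteenth note = 1/4 × quarter note
Duration = 1/4 × 60000 / 81 = 15000 / 81
= 185.2 ms


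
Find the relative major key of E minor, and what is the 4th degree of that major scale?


Reasoning:
The relative major shares the key signature and is a minor 3rd above the minor tonic
A minor 3rd above E is G
→ relative major of E minor is G major
G major scale: G A B C D E F#
= G major; 4th degree = C


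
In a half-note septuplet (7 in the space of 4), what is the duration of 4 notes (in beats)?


Working:
Septuplet: 7 notes occupy the space of 4 half notes
Space = 4 × 2 = 8 beats
Each septuplet note = 8 / 7 = 8/7 beats
4 notes = 4 × 8/7 = 32/7
= 32/7 beats


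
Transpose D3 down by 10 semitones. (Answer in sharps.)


Let's work it out.
D3: chromatic position 2 in octave 3 → absolute = 3×12 + 2 = 38
Transpose down 10: 38 - 10 = 28
28 = 2×12 + 4 → E in octave 2
Result = E2


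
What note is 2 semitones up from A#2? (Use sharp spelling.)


A#2: chromatic position 10 in octave 2 → absolute = 2×12 + 10 = 34
Transpose up 2: 34 + 2 = 36
36 = 3×12 + 0 → C in octave 3
Result = C3


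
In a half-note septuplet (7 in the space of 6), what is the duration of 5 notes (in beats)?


Septuplet: 7 notes occupy the space of 6 half notes
Space = 6 × 2 = 12 beats
Each septuplet note = 12 / 7 = 12/7 beats
5 notes = 5 × 12/7 = 60/7
= 60/7 beats


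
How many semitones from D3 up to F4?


Let's work it out.
Absolute semitone position = octave×12 + chromatic position
D3: 3×12 + 2 = 38
F4: 4×12 + 5 = 53
Difference = 53 - 38 = 15
= 15 semitones


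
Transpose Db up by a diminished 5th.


Let's work it out.
diminished 5th: 5 letter names, 6 semitones
Letter: D + 4 → A
Pitch: Db + 6 semitones, spelled as an A → Abb
= Abb


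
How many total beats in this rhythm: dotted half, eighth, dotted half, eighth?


Beat values:
  dotted half = 3 beats
  eighth = 0.5 beats
  dotted half = 3 beats
  eighth = 0.5 beats
Sum = 3 + 0.5 + 3 + 0.5
= 7 beats


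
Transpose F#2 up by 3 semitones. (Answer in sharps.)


F#2: chromatic position 6 in octave 2 → absolute = 2×12 + 6 = 30
Transpose up 3: 30 + 3 = 33
33 = 2×12 + 9 → A in octave 2
Result = A2


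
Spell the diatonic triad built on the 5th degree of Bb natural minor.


Reasoning:
Bb natural minor scale: Bb C Db Eb F Gb Ab
Diatonic triad on degree 5 stacks scale notes 5, 7, 2: F Ab C
F→Ab = 3 semitones; F→C = 7 semitones → minor triad
= F Ab C (minor)


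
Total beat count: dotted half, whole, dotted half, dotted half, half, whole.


Reasoning:
Beat values:
  dotted half = 3 beats
  whole = 4 beats
  dotted half = 3 beats
  dotted half = 3 beats
  half = 2 beats
  whole = 4 beats
Sum = 3 + 4 + 3 + 3 + 2 + 4
= 19 beats


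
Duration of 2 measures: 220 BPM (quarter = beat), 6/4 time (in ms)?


Working:
Quarter-note beat duration = 60000 / 220 ms
Beats per measure (6/4) = 6
One measure = 6 × 60000 / 220 = 360000 / 220 ms
2 measures = 2 × 360000 / 220 = 720000 / 220
= 3272.7 ms


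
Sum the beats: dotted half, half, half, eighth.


Beat values:
  dotted half = 3 beats
  half = 2 beats
  half = 2 beats
  eighth = 0.5 beats
Sum = 3 + 2 + 2 + 0.5
= 7.5 beats


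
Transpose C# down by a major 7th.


Step by step:
major 7th: 7 letter names, 11 semitones
Letter: C - 6 → D
Pitch: C# - 11 semitones, spelled as a D → D
= D


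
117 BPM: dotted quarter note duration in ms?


Let's work it out.
One quarter-note beat = 60000 / BPM = 60000 / 117 ms
Dotted quarter note = 3/2 × quarter note
Duration = 3/2 × 60000 / 117 = 90000 / 117
= 769.2 ms


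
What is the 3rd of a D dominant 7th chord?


Dominant 7th chord = root + major 3rd + perfect 5th + minor 7th
Seventh chords stack in thirds, so the letter names are D-F-A-C
Root: D
Major 3rd above D: F#
Perfect 5th above D: A
Minor 7th above D: C
The 3rd = F#


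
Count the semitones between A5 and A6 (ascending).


Absolute semitone position = octave×12 + chromatic position
A5: 5×12 + 9 = 69
A6: 6×12 + 9 = 81
Difference = 81 - 69 = 12
= 12 semitones


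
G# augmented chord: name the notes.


Working:
Augmented triad = root + major 3rd (4 semitones) + augmented 5th (8 semitones)
A triad on G# stacks thirds, so the chord tones use letter names G-B-D
Root: G#
Major 3rd above G#: B#
Augmented 5th above G#: D##
Chord = G# B# D##


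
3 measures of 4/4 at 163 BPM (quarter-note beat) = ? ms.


Step by step:
Quarter-note beat duration = 60000 / 163 ms
Beats per measure (4/4) = 4
One measure = 4 × 60000 / 163 = 240000 / 163 ms
3 measures = 3 × 240000 / 163 = 720000 / 163
= 4417.2 ms


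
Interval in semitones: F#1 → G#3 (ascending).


Let's work it out.
Absolute semitone position = octave×12 + chromatic position
F#1: 1×12 + 6 = 18
G#3: 3×12 + 8 = 44
Difference = 44 - 18 = 26
= 26 semitones


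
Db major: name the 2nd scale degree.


Major scale pattern: W-W-H-W-W-W-H (2-2-1-2-2-2-1 semitones)
Starting from Db:
  Db + 2 semitones → Eb
  Eb + 2 semitones → F
  F + 1 semitone → Gb
  Gb + 2 semitones → Ab
  Ab + 2 semitones → Bb
  Bb + 2 semitones → C
  C + 1 semitone → Db
Scale: Db Eb F Gb Ab Bb C
Degree 2 = Eb


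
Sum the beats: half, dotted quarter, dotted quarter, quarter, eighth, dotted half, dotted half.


Working:
Beat values:
  half = 2 beats
  dotted quarter = 1.5 beats
  dotted quarter = 1.5 beats
  quarter = 1 beat
  eighth = 0.5 beats
  dotted half = 3 beats
  dotted half = 3 beats
Sum = 2 + 1.5 + 1.5 + 1 + 0.5 + 3 + 3
= 12.5 beats


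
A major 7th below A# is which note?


A 7th spans 7 letter names, so from A we land on B
A major 7th = 11 semitones below A#
Spell B at that pitch: B
= B


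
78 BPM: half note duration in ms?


Solution.
One quarter-note beat = 60000 / BPM = 60000 / 78 ms
Half note = 2 × quarter note
Duration = 2 × 60000 / 78 = 120000 / 78
= 1538.5 ms


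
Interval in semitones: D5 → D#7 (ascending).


Step by step:
Absolute semitone position = octave×12 + chromatic position
D5: 5×12 + 2 = 62
D#7: 7×12 + 3 = 87
Difference = 87 - 62 = 25
= 25 semitones


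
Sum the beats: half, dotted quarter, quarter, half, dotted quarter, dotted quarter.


Beat values:
  half = 2 beats
  dotted quarter = 1.5 beats
  quarter = 1 beat
  half = 2 beats
  dotted quarter = 1.5 beats
  dotted quarter = 1.5 beats
Sum = 2 + 1.5 + 1 + 2 + 1.5 + 1.5
= 9.5 beats


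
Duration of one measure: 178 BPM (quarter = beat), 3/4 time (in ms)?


Quarter-note beat duration = 60000 / 178 ms
Beats per measure (3/4) = 3
One measure = 3 × 60000 / 178 = 180000 / 178 ms
= 1011.2 ms


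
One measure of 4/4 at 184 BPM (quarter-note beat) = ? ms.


Quarter-note beat duration = 60000 / 184 ms
Beats per measure (4/4) = 4
One measure = 4 × 60000 / 184 = 240000 / 184 ms
= 1304.3 ms


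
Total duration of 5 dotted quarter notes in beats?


Solution.
Base quarter note = 1 beat
Dot 1 adds half the previous value: +1/2
One dotted quarter = 1 + 1/2 = 3/2
5 of them = 5 × 3/2 = 15/2
= 15/2 beats


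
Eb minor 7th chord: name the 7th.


Reasoning:
Minor 7th chord = root + minor 3rd + perfect 5th + minor 7th
Seventh chords stack in thirds, so the letter names are E-G-B-D
Root: Eb
Minor 3rd above Eb: Gb
Perfect 5th above Eb: Bb
Minor 7th above Eb: Db
The 7th = Db


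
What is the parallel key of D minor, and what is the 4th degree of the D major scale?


Parallel keys share the same tonic but differ in mode
D minor → parallel is D major
D major scale: D E F# G A B C#
= D major; 4th degree = G


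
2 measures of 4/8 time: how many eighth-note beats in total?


Time signature 4/8: the bottom number 8 means the eighth note gets one count
The top number 4 means 4 eighth-note beats per measure
Total = 4 × 2 measures
= 8 eighth-note beats


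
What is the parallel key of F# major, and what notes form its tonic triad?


Solution.
Parallel keys share the same tonic but differ in mode
F# major → parallel is F# minor
Tonic triad of F# minor = F# A C#
= F# minor; triad = F# A C#


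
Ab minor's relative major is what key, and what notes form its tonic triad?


Working:
The relative major shares the key signature and is a minor 3rd above the minor tonic
A minor 3rd above Ab is Cb
→ relative major of Ab minor is Cb major
Tonic triad of Cb major = root + major 3rd + perfect 5th = Cb Eb Gb
= Cb major; triad = Cb Eb Gb


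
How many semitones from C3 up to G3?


Let's work it out.
Absolute semitone position = octave×12 + chromatic position
C3: 3×12 + 0 = 36
G3: 3×12 + 7 = 43
Difference = 43 - 36 = 7
= 7 semitones


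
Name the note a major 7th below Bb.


Solution.
A 7th spans 7 letter names, so from B we land on C
A major 7th = 11 semitones below Bb
Spell C at that pitch: Cb
= Cb


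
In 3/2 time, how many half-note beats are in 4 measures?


Working:
Time signature 3/2: the bottom number 2 means the half note gets one count
The top number 3 means 3 half-note beats per measure
Total = 3 × 4 measures
= 12 half-note beats


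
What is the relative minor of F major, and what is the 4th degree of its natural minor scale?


Let's work it out.
The relative minor shares the major's key signature and starts on its 6th degree
6th degree = a major 6th above the tonic; a major 6th above F is D
→ relative minor of F major is D minor
D natural minor scale: D E F G A Bb C
= D minor; 4th degree = G


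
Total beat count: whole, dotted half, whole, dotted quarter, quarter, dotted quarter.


Beat values:
  whole = 4 beats
  dotted half = 3 beats
  whole = 4 beats
  dotted quarter = 1.5 beats
  quarter = 1 beat
  dotted quarter = 1.5 beats
Sum = 4 + 3 + 4 + 1.5 + 1 + 1.5
= 15 beats


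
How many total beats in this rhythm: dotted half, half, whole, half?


Working:
Beat values:
  dotted half = 3 beats
  half = 2 beats
  whole = 4 beats
  half = 2 beats
Sum = 3 + 2 + 4 + 2
= 11 beats


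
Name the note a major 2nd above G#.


Working:
A 2nd spans 2 letter names, so from G we land on A
A major 2nd = 2 semitones above G#
Spell A at that pitch: A#
= A#


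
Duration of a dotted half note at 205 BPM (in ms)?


One quarter-note beat = 60000 / BPM = 60000 / 205 ms
Dotted half note = 3 × quarter note
Duration = 3 × 60000 / 205 = 180000 / 205
= 878.0 ms


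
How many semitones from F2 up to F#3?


Reasoning:
Absolute semitone position = octave×12 + chromatic position
F2: 2×12 + 5 = 29
F#3: 3×12 + 6 = 42
Difference = 42 - 29 = 13
= 13 semitones


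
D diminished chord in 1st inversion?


Working:
Root position: D F Ab
1st inversion: move root up an octave
Bass note: F
Notes (bottom to top) = F Ab D


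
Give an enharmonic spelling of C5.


Step by step:
Enharmonic notes sound the same pitch but are spelled with different letter names
C and B# name the same pitch class
Octave numbers change at C, so C5 = B#4
= B#4


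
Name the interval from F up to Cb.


Step by step:
Letter names: F → C spans 5 letter names → a 5th
Semitones: F → Cb = 6 half-steps
A 5th of 6 semitones is a diminished 5th
= diminished 5th


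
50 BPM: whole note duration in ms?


Let's work it out.
One quarter-note beat = 60000 / BPM = 60000 / 50 ms
Whole note = 4 × quarter note
Duration = 4 × 60000 / 50 = 240000 / 50
= 4800.0 ms


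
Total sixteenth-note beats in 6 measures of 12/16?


Time signature 12/16: the bottom number 16 means the sixteenth note gets one count
The top number 12 means 12 sixteenth-note beats per measure
Total = 12 × 6 measures
= 72 sixteenth-note beats


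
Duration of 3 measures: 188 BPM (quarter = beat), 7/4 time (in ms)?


Step by step:
Quarter-note beat duration = 60000 / 188 ms
Beats per measure (7/4) = 7
One measure = 7 × 60000 / 188 = 420000 / 188 ms
3 measures = 3 × 420000 / 188 = 1260000 / 188
= 6702.1 ms


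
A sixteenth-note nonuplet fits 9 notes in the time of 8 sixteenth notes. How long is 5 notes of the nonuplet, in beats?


Step by step:
Nonuplet: 9 notes occupy the space of 8 sixteenth notes
Space = 8 × 1/4 = 2 beats
Each nonuplet note = 2 / 9 = 2/9 beats
5 notes = 5 × 2/9 = 10/9
= 10/9 beats


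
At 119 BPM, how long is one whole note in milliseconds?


One quarter-note beat = 60000 / BPM = 60000 / 119 ms
Whole note = 4 × quarter note
Duration = 4 × 60000 / 119 = 240000 / 119
= 2016.8 ms


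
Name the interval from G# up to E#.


Step by step:
Letter names: G → E spans 6 letter names → a 6th
Semitones: G# → E# = 9 half-steps
A 6th of 9 semitones is a major 6th
= major 6th


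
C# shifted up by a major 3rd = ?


Solution.
major 3rd: 3 letter names, 4 semitones
Letter: C + 2 → E
Pitch: C# + 4 semitones, spelled as an E → E#
= E#


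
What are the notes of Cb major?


Working:
Major scale pattern: W-W-H-W-W-W-H (2-2-1-2-2-2-1 semitones)
Starting from Cb:
  Cb + 2 semitones → Db
  Db + 2 semitones → Eb
  Eb + 1 semitone → Fb
  Fb + 2 semitones → Gb
  Gb + 2 semitones → Ab
  Ab + 2 semitones → Bb
  Bb + 1 semitone → Cb
Scale = Cb Db Eb Fb Gb Ab Bb


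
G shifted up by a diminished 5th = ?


Working:
diminished 5th: 5 letter names, 6 semitones
Letter: G + 4 → D
Pitch: G + 6 semitones, spelled as a D → Db
= Db


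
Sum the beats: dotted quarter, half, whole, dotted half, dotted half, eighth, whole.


Beat values:
  dotted quarter = 1.5 beats
  half = 2 beats
  whole = 4 beats
  dotted half = 3 beats
  dotted half = 3 beats
  eighth = 0.5 beats
  whole = 4 beats
Sum = 1.5 + 2 + 4 + 3 + 3 + 0.5 + 4
= 18 beats


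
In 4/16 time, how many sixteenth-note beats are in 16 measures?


Reasoning:
Time signature 4/16: the bottom number 16 means the sixteenth note gets one count
The top number 4 means 4 sixteenth-note beats per measure
Total = 4 × 16 measures
= 64 sixteenth-note beats


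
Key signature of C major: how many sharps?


Reasoning:
Sharp major keys follow the circle of fifths: C(0), G(1), D(2), A(3), E(4), B(5), F#(6), C#(7)
C major has 0 sharps
= 0 sharps


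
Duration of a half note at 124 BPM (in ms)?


Step by step:
One quarter-note beat = 60000 / BPM = 60000 / 124 ms
Half note = 2 × quarter note
Duration = 2 × 60000 / 124 = 120000 / 124
= 967.7 ms


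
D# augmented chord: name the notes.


Augmented triad = root + major 3rd (4 semitones) + augmented 5th (8 semitones)
A triad on D# stacks thirds, so the chord tones use letter names D-F-A
Root: D#
Major 3rd above D#: F##
Augmented 5th above D#: A##
Chord = D# F## A##


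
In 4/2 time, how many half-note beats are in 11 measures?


Step by step:
Time signature 4/2: the bottom number 2 means the half note gets one count
The top number 4 means 4 half-note beats per measure
Total = 4 × 11 measures
= 44 half-note beats


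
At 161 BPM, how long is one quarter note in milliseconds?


One quarter-note beat = 60000 / BPM = 60000 / 161 ms
Duration = 60000 / 161
= 372.7 ms


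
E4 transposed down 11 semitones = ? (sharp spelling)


E4: chromatic position 4 in octave 4 → absolute = 4×12 + 4 = 52
Transpose down 11: 52 - 11 = 41
41 = 3×12 + 5 → F in octave 3
Result = F3


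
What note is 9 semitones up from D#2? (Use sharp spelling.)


D#2: chromatic position 3 in octave 2 → absolute = 2×12 + 3 = 27
Transpose up 9: 27 + 9 = 36
36 = 3×12 + 0 → C in octave 3
Result = C3


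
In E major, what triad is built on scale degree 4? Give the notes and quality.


Step by step:
E major scale: E F# G# A B C# D#
Diatonic triad on degree 4 stacks scale notes 4, 6, 1: A C# E
A→C# = 4 semitones; A→E = 7 semitones → major triad
= A C# E (major)


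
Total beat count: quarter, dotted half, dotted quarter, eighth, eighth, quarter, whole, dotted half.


Beat values:
  quarter = 1 beat
  dotted half = 3 beats
  dotted quarter = 1.5 beats
  eighth = 0.5 beats
  eighth = 0.5 beats
  quarter = 1 beat
  whole = 4 beats
  dotted half = 3 beats
Sum = 1 + 3 + 1.5 + 0.5 + 0.5 + 1 + 4 + 3
= 14.5 beats


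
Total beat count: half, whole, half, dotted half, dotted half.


Step by step:
Beat values:
  half = 2 beats
  whole = 4 beats
  half = 2 beats
  dotted half = 3 beats
  dotted half = 3 beats
Sum = 2 + 4 + 2 + 3 + 3
= 14 beats


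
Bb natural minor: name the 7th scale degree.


Solution.
Natural minor scale pattern: W-H-W-W-H-W-W (2-1-2-2-1-2-2 semitones)
Starting from Bb:
  Bb + 2 semitones → C
  C + 1 semitone → Db
  Db + 2 semitones → Eb
  Eb + 2 semitones → F
  F + 1 semitone → Gb
  Gb + 2 semitones → Ab
  Ab + 2 semitones → Bb
Scale: Bb C Db Eb F Gb Ab
Degree 7 = Ab


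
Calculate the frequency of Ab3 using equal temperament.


Solution.
f = 440 × 2^(n/12) where n = semitones from A4
Ab3: -13 semitones from A4
f = 440 × 2^(-13/12)
f = 207.65 Hz


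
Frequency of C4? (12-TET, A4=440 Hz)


Let's work it out.
f = 440 × 2^(n/12) where n = semitones from A4
C4: -9 semitones from A4
f = 440 × 2^(-9/12)
f = 261.63 Hz


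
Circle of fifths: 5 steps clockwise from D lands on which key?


Let's work it out.
Each clockwise step on the circle of fifths moves up a perfect 5th
From D: D → A → E → B → F#/Gb → Db
= Db


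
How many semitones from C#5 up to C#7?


Step by step:
Absolute semitone position = octave×12 + chromatic position
C#5: 5×12 + 1 = 61
C#7: 7×12 + 1 = 85
Difference = 85 - 61 = 24
= 24 semitones


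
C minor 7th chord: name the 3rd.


Minor 7th chord = root + minor 3rd + perfect 5th + minor 7th
Seventh chords stack in thirds, so the letter names are C-E-G-B
Root: C
Minor 3rd above C: Eb
Perfect 5th above C: G
Minor 7th above C: Bb
The 3rd = Eb


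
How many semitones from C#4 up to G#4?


Absolute semitone position = octave×12 + chromatic position
C#4: 4×12 + 1 = 49
G#4: 4×12 + 8 = 56
Difference = 56 - 49 = 7
= 7 semitones


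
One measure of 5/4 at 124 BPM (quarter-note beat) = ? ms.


Quarter-note beat duration = 60000 / 124 ms
Beats per measure (5/4) = 5
One measure = 5 × 60000 / 124 = 300000 / 124 ms
= 2419.4 ms


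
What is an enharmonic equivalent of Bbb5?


Step by step:
Enharmonic notes sound the same pitch but are spelled with different letter names
Bbb and A name the same pitch class
= A5


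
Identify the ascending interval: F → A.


Reasoning:
Letter names: F → A spans 3 letter names → a 3rd
Semitones: F → A = 4 half-steps
A 3rd of 4 semitones is a major 3rd
= major 3rd


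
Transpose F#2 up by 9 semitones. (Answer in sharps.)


Reasoning:
F#2: chromatic position 6 in octave 2 → absolute = 2×12 + 6 = 30
Transpose up 9: 30 + 9 = 39
39 = 3×12 + 3 → D# in octave 3
Result = D#3


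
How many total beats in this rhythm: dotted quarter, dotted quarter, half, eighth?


Beat values:
  dotted quarter = 1.5 beats
  dotted quarter = 1.5 beats
  half = 2 beats
  eighth = 0.5 beats
Sum = 1.5 + 1.5 + 2 + 0.5
= 5.5 beats


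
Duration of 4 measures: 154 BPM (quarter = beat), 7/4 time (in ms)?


Let's work it out.
Quarter-note beat duration = 60000 / 154 ms
Beats per measure (7/4) = 7
One measure = 7 × 60000 / 154 = 420000 / 154 ms
4 measures = 4 × 420000 / 154 = 1680000 / 154
= 10909.1 ms


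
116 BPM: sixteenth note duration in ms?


Let's work it out.
One quarter-note beat = 60000 / BPM = 60000 / 116 ms
Sixteenth note = 1/4 × quarter note
Duration = 1/4 × 60000 / 116 = 15000 / 116
= 129.3 ms


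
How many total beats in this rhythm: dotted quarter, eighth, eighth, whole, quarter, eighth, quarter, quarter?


Beat values:
  dotted quarter = 1.5 beats
  eighth = 0.5 beats
  eighth = 0.5 beats
  whole = 4 beats
  quarter = 1 beat
  eighth = 0.5 beats
  quarter = 1 beat
  quarter = 1 beat
Sum = 1.5 + 0.5 + 0.5 + 4 + 1 + 0.5 + 1 + 1
= 10 beats


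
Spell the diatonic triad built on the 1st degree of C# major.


Solution.
C# major scale: C# D# E# F# G# A# B#
Diatonic triad on degree 1 stacks scale notes 1, 3, 5: C# E# G#
C#→E# = 4 semitones; C#→G# = 7 semitones → major triad
= C# E# G# (major)


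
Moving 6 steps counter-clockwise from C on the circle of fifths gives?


Working:
Each counter-clockwise step moves down a perfect 5th (= up a perfect 4th)
From C: C → F → Bb → Eb → Ab → Db → F#/Gb
= F#/Gb


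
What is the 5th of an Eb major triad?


Let's work it out.
Major triad = root + major 3rd (4 semitones) + perfect 5th (7 semitones)
A triad on Eb stacks thirds, so the chord tones use letter names E-G-B
Root: Eb
Major 3rd above Eb: G
Perfect 5th above Eb: Bb
The 5th = Bb


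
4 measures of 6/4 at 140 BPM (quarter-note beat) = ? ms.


Working:
Quarter-note beat duration = 60000 / 140 ms
Beats per measure (6/4) = 6
One measure = 6 × 60000 / 140 = 360000 / 140 ms
4 measures = 4 × 360000 / 140 = 1440000 / 140
= 10285.7 ms
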